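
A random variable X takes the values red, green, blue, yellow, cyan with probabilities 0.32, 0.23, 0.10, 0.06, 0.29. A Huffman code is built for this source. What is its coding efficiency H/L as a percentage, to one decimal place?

97.6%

Entropy H = −Σ p log₂ p ≈ 2.1073 bits.
Huffman merges: 3/50+1/10→4/25; 4/25+23/100→39/100; 29/100+8/25→61/100; 39/100+61/100→1. L = 54/25 ≈ 2.1600.
Efficiency = H/L = 2.1073/2.1600 = 97.6%.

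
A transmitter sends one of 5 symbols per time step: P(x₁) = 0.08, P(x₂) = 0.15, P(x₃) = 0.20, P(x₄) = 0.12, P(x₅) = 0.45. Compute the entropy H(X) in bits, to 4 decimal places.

H = −Σ pᵢ log₂ pᵢ.
−0.08·log₂(0.08) = 0.2915
−0.15·log₂(0.15) = 0.4105
−0.20·log₂(0.20) = 0.4644
−0.12·log₂(0.12) = 0.3671
−0.45·log₂(0.45) = 0.5184
Sum ≈ 2.0519 → 2.0519 bits.

2.0519 bits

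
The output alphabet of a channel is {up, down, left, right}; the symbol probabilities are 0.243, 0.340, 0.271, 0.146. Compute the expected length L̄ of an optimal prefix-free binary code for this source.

Repeatedly combine the two least-probable nodes; the expected code length is the sum of the merged weights.
merge 73/500 + 243/1000 → 389/1000
merge 271/1000 + 17/50 → 611/1000
merge 389/1000 + 611/1000 → 1
L = 389/1000 + 611/1000 + 1 = 2 bits/symbol.

2 bits/symbol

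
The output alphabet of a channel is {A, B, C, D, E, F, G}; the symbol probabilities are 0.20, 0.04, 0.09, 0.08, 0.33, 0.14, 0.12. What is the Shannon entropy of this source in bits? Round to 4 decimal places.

2.5463 bits

H = −Σ pᵢ log₂ pᵢ.
−0.20·log₂(0.20) = 0.4644
−0.04·log₂(0.04) = 0.1858
−0.09·log₂(0.09) = 0.3127
−0.08·log₂(0.08) = 0.2915
−0.33·log₂(0.33) = 0.5278
−0.14·log₂(0.14) = 0.3971
−0.12·log₂(0.12) = 0.3671
Sum ≈ 2.5463 → 2.5463 bits.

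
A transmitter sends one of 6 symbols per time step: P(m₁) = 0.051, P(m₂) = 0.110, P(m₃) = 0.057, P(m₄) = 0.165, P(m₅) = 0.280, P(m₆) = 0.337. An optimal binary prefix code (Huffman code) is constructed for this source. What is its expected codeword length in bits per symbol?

2.326 bits/symbol

Repeatedly combine the two least-probable nodes; the expected code length is the sum of the merged weights.
merge 51/1000 + 57/1000 → 27/250
merge 27/250 + 11/100 → 109/500
merge 33/200 + 109/500 → 383/1000
merge 7/25 + 337/1000 → 617/1000
merge 383/1000 + 617/1000 → 1
L = 27/250 + 109/500 + 383/1000 + 617/1000 + 1 = 1163/500 = 2.326 bits/symbol.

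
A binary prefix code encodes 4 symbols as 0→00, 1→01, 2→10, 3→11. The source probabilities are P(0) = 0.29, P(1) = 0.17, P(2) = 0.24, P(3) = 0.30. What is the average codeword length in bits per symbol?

2 bits/symbol

L̄ = Σ pᵢ·ℓᵢ = 0.29·2 + 0.17·2 + 0.24·2 + 0.30·2 = 2 bits/symbol.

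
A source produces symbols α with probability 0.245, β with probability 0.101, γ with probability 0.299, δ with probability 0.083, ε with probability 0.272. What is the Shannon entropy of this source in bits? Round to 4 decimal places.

2.1609 bits

H = −Σ pᵢ log₂ pᵢ.
−0.245·log₂(0.245) = 0.4971
−0.101·log₂(0.101) = 0.3341
−0.299·log₂(0.299) = 0.5208
−0.083·log₂(0.083) = 0.2980
−0.272·log₂(0.272) = 0.5109
Sum ≈ 2.1609 → 2.1609 bits.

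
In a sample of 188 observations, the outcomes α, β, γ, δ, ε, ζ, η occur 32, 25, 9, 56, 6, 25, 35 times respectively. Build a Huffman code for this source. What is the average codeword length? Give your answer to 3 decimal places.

2.596 bits/symbol

Probabilities are the counts divided by 188.
Repeatedly combine the two least-probable nodes; the expected code length is the sum of the merged weights.
merge 3/94 + 9/188 → 15/188
merge 15/188 + 25/188 → 10/47
merge 25/188 + 8/47 → 57/188
merge 35/188 + 10/47 → 75/188
merge 14/47 + 57/188 → 113/188
merge 75/188 + 113/188 → 1
L = 15/188 + 10/47 + 57/188 + 75/188 + 113/188 + 1 = 122/47 ≈ 2.596 bits/symbol.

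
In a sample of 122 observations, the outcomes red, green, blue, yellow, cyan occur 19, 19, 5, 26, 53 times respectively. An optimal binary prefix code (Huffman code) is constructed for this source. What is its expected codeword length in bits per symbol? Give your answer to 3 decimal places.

2.115 bits/symbol

Probabilities are the counts divided by 122.
Repeatedly combine the two least-probable nodes; the expected code length is the sum of the merged weights.
merge 5/122 + 19/122 → 12/61
merge 19/122 + 12/61 → 43/122
merge 13/61 + 43/122 → 69/122
merge 53/122 + 69/122 → 1
L = 12/61 + 43/122 + 69/122 + 1 = 129/61 ≈ 2.115 bits/symbol.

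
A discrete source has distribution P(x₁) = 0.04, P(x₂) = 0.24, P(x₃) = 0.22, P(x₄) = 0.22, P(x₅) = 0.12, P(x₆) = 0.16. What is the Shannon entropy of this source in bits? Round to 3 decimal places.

H = −Σ pᵢ log₂ pᵢ.
−0.04·log₂(0.04) = 0.1858
−0.24·log₂(0.24) = 0.4941
−0.22·log₂(0.22) = 0.4806
−0.22·log₂(0.22) = 0.4806
−0.12·log₂(0.12) = 0.3671
−0.16·log₂(0.16) = 0.4230
Sum ≈ 2.4311 → 2.431 bits.

2.431 bits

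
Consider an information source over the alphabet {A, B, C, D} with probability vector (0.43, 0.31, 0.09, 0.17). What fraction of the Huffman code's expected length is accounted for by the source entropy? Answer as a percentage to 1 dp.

98.1%

Entropy H = −Σ p log₂ p ≈ 1.7946 bits.
Huffman merges: 9/100+17/100→13/50; 13/50+31/100→57/100; 43/100+57/100→1. L = 183/100 ≈ 1.8300.
Efficiency = H/L = 1.7946/1.8300 = 98.1%.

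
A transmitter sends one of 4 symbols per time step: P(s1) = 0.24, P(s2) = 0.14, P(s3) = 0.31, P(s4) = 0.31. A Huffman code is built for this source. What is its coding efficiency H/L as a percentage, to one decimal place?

96.9%

Entropy H = −Σ p log₂ p ≈ 1.9388 bits.
Huffman merges: 7/50+6/25→19/50; 31/100+31/100→31/50; 19/50+31/50→1. L = 2 ≈ 2.0000.
Efficiency = H/L = 1.9388/2.0000 = 96.9%.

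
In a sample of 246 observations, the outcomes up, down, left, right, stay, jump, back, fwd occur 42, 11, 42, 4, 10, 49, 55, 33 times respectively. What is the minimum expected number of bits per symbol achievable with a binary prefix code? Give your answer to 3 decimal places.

2.736 bits/symbol

Probabilities are the counts divided by 246.
Repeatedly combine the two least-probable nodes; the expected code length is the sum of the merged weights.
merge 2/123 + 5/123 → 7/123
merge 11/246 + 7/123 → 25/246
merge 25/246 + 11/82 → 29/123
merge 7/41 + 7/41 → 14/41
merge 49/246 + 55/246 → 52/123
merge 29/123 + 14/41 → 71/123
merge 52/123 + 71/123 → 1
L = 7/123 + 25/246 + 29/123 + 14/41 + 52/123 + 71/123 + 1 = 673/246 ≈ 2.736 bits/symbol.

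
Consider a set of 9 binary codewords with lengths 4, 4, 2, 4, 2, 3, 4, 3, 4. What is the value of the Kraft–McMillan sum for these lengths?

1.0625

With common denominator 2^4 = 16: Σ 2^(−ℓᵢ) = 1/16 + 1/16 + 4/16 + 1/16 + 4/16 + 2/16 + 1/16 + 2/16 + 1/16 = 17/16 = 1.0625.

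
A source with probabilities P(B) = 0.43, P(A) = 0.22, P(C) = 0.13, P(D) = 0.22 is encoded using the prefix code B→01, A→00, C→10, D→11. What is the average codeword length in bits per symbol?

2 bits/symbol

L̄ = Σ pᵢ·ℓᵢ = 0.43·2 + 0.22·2 + 0.13·2 + 0.22·2 = 2 bits/symbol.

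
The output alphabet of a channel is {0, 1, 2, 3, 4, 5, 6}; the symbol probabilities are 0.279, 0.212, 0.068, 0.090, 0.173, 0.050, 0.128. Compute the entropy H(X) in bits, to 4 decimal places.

2.5982 bits

H = −Σ pᵢ log₂ pᵢ.
−0.279·log₂(0.279) = 0.5138
−0.212·log₂(0.212) = 0.4744
−0.068·log₂(0.068) = 0.2637
−0.090·log₂(0.090) = 0.3127
−0.173·log₂(0.173) = 0.4379
−0.050·log₂(0.050) = 0.2161
−0.128·log₂(0.128) = 0.3796
Sum ≈ 2.5982 → 2.5982 bits.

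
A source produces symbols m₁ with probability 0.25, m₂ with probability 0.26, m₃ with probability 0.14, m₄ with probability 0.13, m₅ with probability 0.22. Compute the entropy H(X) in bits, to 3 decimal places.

H = −Σ pᵢ log₂ pᵢ.
−0.25·log₂(0.25) = 0.5000
−0.26·log₂(0.26) = 0.5053
−0.14·log₂(0.14) = 0.3971
−0.13·log₂(0.13) = 0.3826
−0.22·log₂(0.22) = 0.4806
Sum ≈ 2.2656 → 2.266 bits.

2.266 bits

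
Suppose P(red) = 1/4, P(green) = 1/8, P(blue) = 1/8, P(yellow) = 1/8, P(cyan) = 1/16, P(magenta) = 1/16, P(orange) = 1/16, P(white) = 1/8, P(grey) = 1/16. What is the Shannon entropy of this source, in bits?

Each probability is a power of 1/2, so log₂(1/p) is an integer.
H = Σ p·log₂(1/p) = 1/4·2 + 1/8·3 + 1/8·3 + 1/8·3 + 1/16·4 + 1/16·4 + 1/16·4 + 1/8·3 + 1/16·4 = 3 bits.

3 bits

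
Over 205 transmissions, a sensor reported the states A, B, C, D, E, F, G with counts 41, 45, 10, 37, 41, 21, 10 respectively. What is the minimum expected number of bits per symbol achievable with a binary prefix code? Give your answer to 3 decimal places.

2.678 bits/symbol

Probabilities are the counts divided by 205.
Repeatedly combine the two least-probable nodes; the expected code length is the sum of the merged weights.
merge 2/41 + 2/41 → 4/41
merge 4/41 + 21/205 → 1/5
merge 37/205 + 1/5 → 78/205
merge 1/5 + 1/5 → 2/5
merge 9/41 + 78/205 → 3/5
merge 2/5 + 3/5 → 1
L = 4/41 + 1/5 + 78/205 + 2/5 + 3/5 + 1 = 549/205 ≈ 2.678 bits/symbol.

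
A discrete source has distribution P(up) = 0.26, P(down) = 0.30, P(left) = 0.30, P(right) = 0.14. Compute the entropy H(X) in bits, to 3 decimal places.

1.945 bits

H = −Σ pᵢ log₂ pᵢ.
−0.26·log₂(0.26) = 0.5053
−0.30·log₂(0.30) = 0.5211
−0.30·log₂(0.30) = 0.5211
−0.14·log₂(0.14) = 0.3971
Sum ≈ 1.9446 → 1.945 bits.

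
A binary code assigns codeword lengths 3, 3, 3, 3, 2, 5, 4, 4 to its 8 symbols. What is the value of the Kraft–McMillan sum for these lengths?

0.90625

With common denominator 2^5 = 32: Σ 2^(−ℓᵢ) = 4/32 + 4/32 + 4/32 + 4/32 + 8/32 + 1/32 + 2/32 + 2/32 = 29/32 = 0.90625.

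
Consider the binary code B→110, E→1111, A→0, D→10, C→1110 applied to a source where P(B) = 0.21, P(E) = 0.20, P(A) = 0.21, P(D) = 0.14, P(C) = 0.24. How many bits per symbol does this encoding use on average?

L̄ = Σ pᵢ·ℓᵢ = 0.21·3 + 0.20·4 + 0.21·1 + 0.14·2 + 0.24·4 = 2.88 bits/symbol.

2.88 bits/symbol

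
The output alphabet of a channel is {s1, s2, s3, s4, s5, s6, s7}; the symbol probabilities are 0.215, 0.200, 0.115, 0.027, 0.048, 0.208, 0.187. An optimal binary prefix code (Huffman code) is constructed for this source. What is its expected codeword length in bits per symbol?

2.642 bits/symbol

Repeatedly combine the two least-probable nodes; the expected code length is the sum of the merged weights.
merge 27/1000 + 6/125 → 3/40
merge 3/40 + 23/200 → 19/100
merge 187/1000 + 19/100 → 377/1000
merge 1/5 + 26/125 → 51/125
merge 43/200 + 377/1000 → 74/125
merge 51/125 + 74/125 → 1
L = 3/40 + 19/100 + 377/1000 + 51/125 + 74/125 + 1 = 1321/500 = 2.642 bits/symbol.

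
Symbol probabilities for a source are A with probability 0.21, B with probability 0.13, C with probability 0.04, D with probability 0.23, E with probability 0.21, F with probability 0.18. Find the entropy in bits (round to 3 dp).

H = −Σ pᵢ log₂ pᵢ.
−0.21·log₂(0.21) = 0.4728
−0.13·log₂(0.13) = 0.3826
−0.04·log₂(0.04) = 0.1858
−0.23·log₂(0.23) = 0.4877
−0.21·log₂(0.21) = 0.4728
−0.18·log₂(0.18) = 0.4453
Sum ≈ 2.4470 → 2.447 bits.

2.447 bits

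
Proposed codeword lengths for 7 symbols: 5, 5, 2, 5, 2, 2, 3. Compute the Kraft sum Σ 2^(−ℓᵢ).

0.96875

With common denominator 2^5 = 32: Σ 2^(−ℓᵢ) = 1/32 + 1/32 + 8/32 + 1/32 + 8/32 + 8/32 + 4/32 = 31/32 = 0.96875.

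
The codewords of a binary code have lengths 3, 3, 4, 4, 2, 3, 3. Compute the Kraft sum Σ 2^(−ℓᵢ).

0.875

With common denominator 2^4 = 16: Σ 2^(−ℓᵢ) = 2/16 + 2/16 + 1/16 + 1/16 + 4/16 + 2/16 + 2/16 = 14/16 = 0.875.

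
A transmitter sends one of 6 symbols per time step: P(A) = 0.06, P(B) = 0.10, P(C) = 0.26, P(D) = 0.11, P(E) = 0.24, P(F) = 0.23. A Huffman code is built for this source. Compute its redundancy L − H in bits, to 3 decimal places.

0.017 bits

Entropy H = −Σ p log₂ p ≈ 2.4131 bits.
Huffman merges: 3/50+1/10→4/25; 11/100+4/25→27/100; 23/100+6/25→47/100; 13/50+27/100→53/100; 47/100+53/100→1. L = 243/100 ≈ 2.4300.
L − H = 2.4300 − 2.4131 = 0.017 bits.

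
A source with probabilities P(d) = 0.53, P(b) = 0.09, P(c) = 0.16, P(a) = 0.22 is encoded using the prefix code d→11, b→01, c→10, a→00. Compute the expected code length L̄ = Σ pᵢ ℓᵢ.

L̄ = Σ pᵢ·ℓᵢ = 0.53·2 + 0.09·2 + 0.16·2 + 0.22·2 = 2 bits/symbol.

2 bits/symbol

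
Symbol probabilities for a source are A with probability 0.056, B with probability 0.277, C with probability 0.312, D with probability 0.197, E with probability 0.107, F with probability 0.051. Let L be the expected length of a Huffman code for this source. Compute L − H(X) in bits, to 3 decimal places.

Entropy H = −Σ p log₂ p ≈ 2.2958 bits.
Huffman merges: 51/1000+7/125→107/1000; 107/1000+107/1000→107/500; 197/1000+107/500→411/1000; 277/1000+39/125→589/1000; 411/1000+589/1000→1. L = 2321/1000 ≈ 2.3210.
L − H = 2.3210 − 2.2958 = 0.025 bits.

0.025 bits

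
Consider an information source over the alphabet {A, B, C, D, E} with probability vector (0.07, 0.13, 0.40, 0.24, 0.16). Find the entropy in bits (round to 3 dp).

2.097 bits

H = −Σ pᵢ log₂ pᵢ.
−0.07·log₂(0.07) = 0.2686
−0.13·log₂(0.13) = 0.3826
−0.40·log₂(0.40) = 0.5288
−0.24·log₂(0.24) = 0.4941
−0.16·log₂(0.16) = 0.4230
Sum ≈ 2.0971 → 2.097 bits.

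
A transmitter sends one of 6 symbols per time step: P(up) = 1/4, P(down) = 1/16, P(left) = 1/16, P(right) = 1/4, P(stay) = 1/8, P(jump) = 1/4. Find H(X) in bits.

2.375 bits

Each probability is a power of 1/2, so log₂(1/p) is an integer.
H = Σ p·log₂(1/p) = 1/4·2 + 1/16·4 + 1/16·4 + 1/4·2 + 1/8·3 + 1/4·2 = 2.375 bits.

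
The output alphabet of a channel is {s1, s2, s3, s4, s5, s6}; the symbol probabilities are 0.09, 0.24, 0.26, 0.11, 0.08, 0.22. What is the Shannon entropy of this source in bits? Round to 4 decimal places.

2.4344 bits

H = −Σ pᵢ log₂ pᵢ.
−0.09·log₂(0.09) = 0.3127
−0.24·log₂(0.24) = 0.4941
−0.26·log₂(0.26) = 0.5053
−0.11·log₂(0.11) = 0.3503
−0.08·log₂(0.08) = 0.2915
−0.22·log₂(0.22) = 0.4806
Sum ≈ 2.4344 → 2.4344 bits.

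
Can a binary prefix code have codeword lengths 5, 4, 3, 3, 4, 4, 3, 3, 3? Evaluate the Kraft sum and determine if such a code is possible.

0.84375; yes

With common denominator 2^5 = 32: Σ 2^(−ℓᵢ) = 1/32 + 2/32 + 4/32 + 4/32 + 2/32 + 2/32 + 4/32 + 4/32 + 4/32 = 27/32 = 0.84375.
Kraft's inequality requires Σ ≤ 1; here Σ = 0.84375 ≤ 1, so such a prefix code exists.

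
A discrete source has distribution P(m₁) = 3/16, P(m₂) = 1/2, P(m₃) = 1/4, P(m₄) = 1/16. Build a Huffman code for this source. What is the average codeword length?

Repeatedly combine the two least-probable nodes; the expected code length is the sum of the merged weights.
merge 1/16 + 3/16 → 1/4
merge 1/4 + 1/4 → 1/2
merge 1/2 + 1/2 → 1
L = 1/4 + 1/2 + 1 = 7/4 = 1.75 bits/symbol.

1.75 bits/symbol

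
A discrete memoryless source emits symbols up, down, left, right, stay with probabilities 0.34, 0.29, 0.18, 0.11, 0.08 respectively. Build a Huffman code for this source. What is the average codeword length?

Repeatedly combine the two least-probable nodes; the expected code length is the sum of the merged weights.
merge 2/25 + 11/100 → 19/100
merge 9/50 + 19/100 → 37/100
merge 29/100 + 17/50 → 63/100
merge 37/100 + 63/100 → 1
L = 19/100 + 37/100 + 63/100 + 1 = 219/100 = 2.19 bits/symbol.

2.19 bits/symbol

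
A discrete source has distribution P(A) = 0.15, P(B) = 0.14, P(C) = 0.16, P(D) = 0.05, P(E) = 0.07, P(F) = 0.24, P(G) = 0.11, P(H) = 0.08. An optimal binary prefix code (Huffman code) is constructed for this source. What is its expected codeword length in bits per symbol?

2.88 bits/symbol

Repeatedly combine the two least-probable nodes; the expected code length is the sum of the merged weights.
merge 1/20 + 7/100 → 3/25
merge 2/25 + 11/100 → 19/100
merge 3/25 + 7/50 → 13/50
merge 3/20 + 4/25 → 31/100
merge 19/100 + 6/25 → 43/100
merge 13/50 + 31/100 → 57/100
merge 43/100 + 57/100 → 1
L = 3/25 + 19/100 + 13/50 + 31/100 + 43/100 + 57/100 + 1 = 72/25 = 2.88 bits/symbol.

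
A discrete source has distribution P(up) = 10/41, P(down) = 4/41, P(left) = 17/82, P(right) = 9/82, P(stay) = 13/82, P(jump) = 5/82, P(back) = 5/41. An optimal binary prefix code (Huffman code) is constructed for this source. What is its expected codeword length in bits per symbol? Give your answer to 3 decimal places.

Repeatedly combine the two least-probable nodes; the expected code length is the sum of the merged weights.
merge 5/82 + 4/41 → 13/82
merge 9/82 + 5/41 → 19/82
merge 13/82 + 13/82 → 13/41
merge 17/82 + 19/82 → 18/41
merge 10/41 + 13/41 → 23/41
merge 18/41 + 23/41 → 1
L = 13/82 + 19/82 + 13/41 + 18/41 + 23/41 + 1 = 111/41 ≈ 2.707 bits/symbol.

2.707 bits/symbol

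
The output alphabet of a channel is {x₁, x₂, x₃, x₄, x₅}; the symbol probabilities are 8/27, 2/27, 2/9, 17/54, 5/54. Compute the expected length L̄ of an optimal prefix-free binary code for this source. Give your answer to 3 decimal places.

Repeatedly combine the two least-probable nodes; the expected code length is the sum of the merged weights.
merge 2/27 + 5/54 → 1/6
merge 1/6 + 2/9 → 7/18
merge 8/27 + 17/54 → 11/18
merge 7/18 + 11/18 → 1
L = 1/6 + 7/18 + 11/18 + 1 = 13/6 ≈ 2.167 bits/symbol.

2.167 bits/symbol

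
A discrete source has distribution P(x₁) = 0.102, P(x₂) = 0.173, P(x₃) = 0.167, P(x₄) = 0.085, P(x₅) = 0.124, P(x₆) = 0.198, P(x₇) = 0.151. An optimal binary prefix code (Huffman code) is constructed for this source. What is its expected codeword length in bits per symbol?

2.802 bits/symbol

Repeatedly combine the two least-probable nodes; the expected code length is the sum of the merged weights.
merge 17/200 + 51/500 → 187/1000
merge 31/250 + 151/1000 → 11/40
merge 167/1000 + 173/1000 → 17/50
merge 187/1000 + 99/500 → 77/200
merge 11/40 + 17/50 → 123/200
merge 77/200 + 123/200 → 1
L = 187/1000 + 11/40 + 17/50 + 77/200 + 123/200 + 1 = 1401/500 = 2.802 bits/symbol.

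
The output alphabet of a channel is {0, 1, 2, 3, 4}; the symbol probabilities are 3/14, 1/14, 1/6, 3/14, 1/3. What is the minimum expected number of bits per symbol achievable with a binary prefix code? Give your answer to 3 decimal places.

2.238 bits/symbol

Repeatedly combine the two least-probable nodes; the expected code length is the sum of the merged weights.
merge 1/14 + 1/6 → 5/21
merge 3/14 + 3/14 → 3/7
merge 5/21 + 1/3 → 4/7
merge 3/7 + 4/7 → 1
L = 5/21 + 3/7 + 4/7 + 1 = 47/21 ≈ 2.238 bits/symbol.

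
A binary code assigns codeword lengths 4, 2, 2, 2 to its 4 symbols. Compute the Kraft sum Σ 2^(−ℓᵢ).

0.8125

With common denominator 2^4 = 16: Σ 2^(−ℓᵢ) = 1/16 + 4/16 + 4/16 + 4/16 = 13/16 = 0.8125.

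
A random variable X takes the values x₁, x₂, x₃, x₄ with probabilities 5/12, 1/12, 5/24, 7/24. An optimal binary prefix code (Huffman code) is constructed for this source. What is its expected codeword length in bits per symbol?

1.875 bits/symbol

Repeatedly combine the two least-probable nodes; the expected code length is the sum of the merged weights.
merge 1/12 + 5/24 → 7/24
merge 7/24 + 7/24 → 7/12
merge 5/12 + 7/12 → 1
L = 7/24 + 7/12 + 1 = 15/8 = 1.875 bits/symbol.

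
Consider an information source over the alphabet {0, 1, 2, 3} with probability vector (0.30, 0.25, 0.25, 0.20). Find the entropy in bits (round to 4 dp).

1.9855 bits

H = −Σ pᵢ log₂ pᵢ.
−0.30·log₂(0.30) = 0.5211
−0.25·log₂(0.25) = 0.5000
−0.25·log₂(0.25) = 0.5000
−0.20·log₂(0.20) = 0.4644
Sum ≈ 1.9855 → 1.9855 bits.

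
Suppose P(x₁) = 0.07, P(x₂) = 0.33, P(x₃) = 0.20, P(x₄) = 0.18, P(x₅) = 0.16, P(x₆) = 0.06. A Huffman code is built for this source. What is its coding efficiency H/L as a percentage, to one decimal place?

Entropy H = −Σ p log₂ p ≈ 2.3726 bits.
Huffman merges: 3/50+7/100→13/100; 13/100+4/25→29/100; 9/50+1/5→19/50; 29/100+33/100→31/50; 19/50+31/50→1. L = 121/50 ≈ 2.4200.
Efficiency = H/L = 2.3726/2.4200 = 98.0%.

98.0%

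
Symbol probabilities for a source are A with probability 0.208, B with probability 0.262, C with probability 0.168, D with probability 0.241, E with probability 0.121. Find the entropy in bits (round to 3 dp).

2.273 bits

H = −Σ pᵢ log₂ pᵢ.
−0.208·log₂(0.208) = 0.4712
−0.262·log₂(0.262) = 0.5063
−0.168·log₂(0.168) = 0.4323
−0.241·log₂(0.241) = 0.4947
−0.121·log₂(0.121) = 0.3687
Sum ≈ 2.2732 → 2.273 bits.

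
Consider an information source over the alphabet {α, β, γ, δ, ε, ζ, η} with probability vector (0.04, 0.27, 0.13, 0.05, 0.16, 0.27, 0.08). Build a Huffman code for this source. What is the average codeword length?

2.55 bits/symbol

Repeatedly combine the two least-probable nodes; the expected code length is the sum of the merged weights.
merge 1/25 + 1/20 → 9/100
merge 2/25 + 9/100 → 17/100
merge 13/100 + 4/25 → 29/100
merge 17/100 + 27/100 → 11/25
merge 27/100 + 29/100 → 14/25
merge 11/25 + 14/25 → 1
L = 9/100 + 17/100 + 29/100 + 11/25 + 14/25 + 1 = 51/20 = 2.55 bits/symbol.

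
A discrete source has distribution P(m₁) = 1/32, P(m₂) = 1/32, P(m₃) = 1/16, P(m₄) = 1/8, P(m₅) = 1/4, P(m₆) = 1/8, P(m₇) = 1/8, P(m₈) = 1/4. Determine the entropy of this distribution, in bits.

2.6875 bits

Each probability is a power of 1/2, so log₂(1/p) is an integer.
H = Σ p·log₂(1/p) = 1/32·5 + 1/32·5 + 1/16·4 + 1/8·3 + 1/4·2 + 1/8·3 + 1/8·3 + 1/4·2 = 2.6875 bits.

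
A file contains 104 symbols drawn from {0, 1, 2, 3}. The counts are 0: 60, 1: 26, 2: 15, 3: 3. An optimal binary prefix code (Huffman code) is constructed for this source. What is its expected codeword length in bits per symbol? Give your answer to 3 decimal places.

Probabilities are the counts divided by 104.
Repeatedly combine the two least-probable nodes; the expected code length is the sum of the merged weights.
merge 3/104 + 15/104 → 9/52
merge 9/52 + 1/4 → 11/26
merge 11/26 + 15/26 → 1
L = 9/52 + 11/26 + 1 = 83/52 ≈ 1.596 bits/symbol.

1.596 bits/symbol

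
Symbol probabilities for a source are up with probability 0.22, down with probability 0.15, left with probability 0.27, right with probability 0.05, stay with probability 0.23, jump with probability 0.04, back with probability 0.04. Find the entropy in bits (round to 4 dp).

H = −Σ pᵢ log₂ pᵢ.
−0.22·log₂(0.22) = 0.4806
−0.15·log₂(0.15) = 0.4105
−0.27·log₂(0.27) = 0.5100
−0.05·log₂(0.05) = 0.2161
−0.23·log₂(0.23) = 0.4877
−0.04·log₂(0.04) = 0.1858
−0.04·log₂(0.04) = 0.1858
Sum ≈ 2.4764 → 2.4764 bits.

2.4764 bits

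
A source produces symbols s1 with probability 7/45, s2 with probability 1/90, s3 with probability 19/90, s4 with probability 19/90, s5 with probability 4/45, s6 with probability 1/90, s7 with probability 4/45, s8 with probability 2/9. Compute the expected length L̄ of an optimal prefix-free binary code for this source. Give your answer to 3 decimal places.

Repeatedly combine the two least-probable nodes; the expected code length is the sum of the merged weights.
merge 1/90 + 1/90 → 1/45
merge 1/45 + 4/45 → 1/9
merge 4/45 + 1/9 → 1/5
merge 7/45 + 1/5 → 16/45
merge 19/90 + 19/90 → 19/45
merge 2/9 + 16/45 → 26/45
merge 19/45 + 26/45 → 1
L = 1/45 + 1/9 + 1/5 + 16/45 + 19/45 + 26/45 + 1 = 121/45 ≈ 2.689 bits/symbol.

2.689 bits/symbol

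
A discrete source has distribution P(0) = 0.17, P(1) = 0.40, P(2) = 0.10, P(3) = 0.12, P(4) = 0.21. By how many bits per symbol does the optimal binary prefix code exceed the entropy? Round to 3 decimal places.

0.065 bits

Entropy H = −Σ p log₂ p ≈ 2.1354 bits.
Huffman merges: 1/10+3/25→11/50; 17/100+21/100→19/50; 11/50+19/50→3/5; 2/5+3/5→1. L = 11/5 ≈ 2.2000.
L − H = 2.2000 − 2.1354 = 0.065 bits.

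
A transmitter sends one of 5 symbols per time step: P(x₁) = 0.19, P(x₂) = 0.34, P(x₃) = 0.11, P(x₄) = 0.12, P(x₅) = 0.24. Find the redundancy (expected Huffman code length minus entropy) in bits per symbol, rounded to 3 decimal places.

Entropy H = −Σ p log₂ p ≈ 2.1959 bits.
Huffman merges: 11/100+3/25→23/100; 19/100+23/100→21/50; 6/25+17/50→29/50; 21/50+29/50→1. L = 223/100 ≈ 2.2300.
L − H = 2.2300 − 2.1959 = 0.034 bits.

0.034 bits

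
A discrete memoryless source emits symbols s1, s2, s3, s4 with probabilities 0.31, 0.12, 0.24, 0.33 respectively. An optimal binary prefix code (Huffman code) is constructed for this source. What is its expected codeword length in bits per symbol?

Repeatedly combine the two least-probable nodes; the expected code length is the sum of the merged weights.
merge 3/25 + 6/25 → 9/25
merge 31/100 + 33/100 → 16/25
merge 9/25 + 16/25 → 1
L = 9/25 + 16/25 + 1 = 2 bits/symbol.

2 bits/symbol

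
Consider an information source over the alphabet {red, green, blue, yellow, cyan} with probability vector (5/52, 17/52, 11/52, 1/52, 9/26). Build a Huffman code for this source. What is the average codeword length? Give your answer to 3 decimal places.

2.096 bits/symbol

Repeatedly combine the two least-probable nodes; the expected code length is the sum of the merged weights.
merge 1/52 + 5/52 → 3/26
merge 3/26 + 11/52 → 17/52
merge 17/52 + 17/52 → 17/26
merge 9/26 + 17/26 → 1
L = 3/26 + 17/52 + 17/26 + 1 = 109/52 ≈ 2.096 bits/symbol.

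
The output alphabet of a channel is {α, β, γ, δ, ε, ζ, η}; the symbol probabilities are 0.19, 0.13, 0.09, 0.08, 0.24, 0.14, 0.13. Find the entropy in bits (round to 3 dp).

H = −Σ pᵢ log₂ pᵢ.
−0.19·log₂(0.19) = 0.4552
−0.13·log₂(0.13) = 0.3826
−0.09·log₂(0.09) = 0.3127
−0.08·log₂(0.08) = 0.2915
−0.24·log₂(0.24) = 0.4941
−0.14·log₂(0.14) = 0.3971
−0.13·log₂(0.13) = 0.3826
Sum ≈ 2.7159 → 2.716 bits.

2.716 bits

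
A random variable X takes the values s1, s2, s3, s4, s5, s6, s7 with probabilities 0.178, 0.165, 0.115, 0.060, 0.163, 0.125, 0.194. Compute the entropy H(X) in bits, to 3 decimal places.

H = −Σ pᵢ log₂ pᵢ.
−0.178·log₂(0.178) = 0.4432
−0.165·log₂(0.165) = 0.4289
−0.115·log₂(0.115) = 0.3588
−0.060·log₂(0.060) = 0.2435
−0.163·log₂(0.163) = 0.4266
−0.125·log₂(0.125) = 0.3750
−0.194·log₂(0.194) = 0.4590
Sum ≈ 2.7351 → 2.735 bits.

2.735 bits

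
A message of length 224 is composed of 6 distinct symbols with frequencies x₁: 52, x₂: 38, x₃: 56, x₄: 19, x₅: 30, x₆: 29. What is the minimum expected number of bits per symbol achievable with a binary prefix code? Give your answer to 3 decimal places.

2.518 bits/symbol

Probabilities are the counts divided by 224.
Repeatedly combine the two least-probable nodes; the expected code length is the sum of the merged weights.
merge 19/224 + 29/224 → 3/14
merge 15/112 + 19/112 → 17/56
merge 3/14 + 13/56 → 25/56
merge 1/4 + 17/56 → 31/56
merge 25/56 + 31/56 → 1
L = 3/14 + 17/56 + 25/56 + 31/56 + 1 = 141/56 ≈ 2.518 bits/symbol.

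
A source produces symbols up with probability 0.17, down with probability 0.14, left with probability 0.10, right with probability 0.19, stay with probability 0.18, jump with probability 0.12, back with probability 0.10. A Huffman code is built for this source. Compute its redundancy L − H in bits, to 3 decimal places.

0.046 bits

Entropy H = −Σ p log₂ p ≈ 2.7637 bits.
Huffman merges: 1/10+1/10→1/5; 3/25+7/50→13/50; 17/100+9/50→7/20; 19/100+1/5→39/100; 13/50+7/20→61/100; 39/100+61/100→1. L = 281/100 ≈ 2.8100.
L − H = 2.8100 − 2.7637 = 0.046 bits.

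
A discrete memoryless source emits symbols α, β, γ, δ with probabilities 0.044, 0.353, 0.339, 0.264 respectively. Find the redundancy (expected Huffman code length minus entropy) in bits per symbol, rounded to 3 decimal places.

0.190 bits

Entropy H = −Σ p log₂ p ≈ 1.7649 bits.
Huffman merges: 11/250+33/125→77/250; 77/250+339/1000→647/1000; 353/1000+647/1000→1. L = 391/200 ≈ 1.9550.
L − H = 1.9550 − 1.7649 = 0.190 bits.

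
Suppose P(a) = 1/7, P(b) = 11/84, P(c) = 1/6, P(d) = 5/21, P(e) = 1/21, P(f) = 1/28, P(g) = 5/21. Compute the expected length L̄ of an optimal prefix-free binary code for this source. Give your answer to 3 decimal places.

2.607 bits/symbol

Repeatedly combine the two least-probable nodes; the expected code length is the sum of the merged weights.
merge 1/28 + 1/21 → 1/12
merge 1/12 + 11/84 → 3/14
merge 1/7 + 1/6 → 13/42
merge 3/14 + 5/21 → 19/42
merge 5/21 + 13/42 → 23/42
merge 19/42 + 23/42 → 1
L = 1/12 + 3/14 + 13/42 + 19/42 + 23/42 + 1 = 73/28 ≈ 2.607 bits/symbol.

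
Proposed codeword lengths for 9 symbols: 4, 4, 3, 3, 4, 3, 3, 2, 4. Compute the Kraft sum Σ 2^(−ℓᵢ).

1

With common denominator 2^4 = 16: Σ 2^(−ℓᵢ) = 1/16 + 1/16 + 2/16 + 2/16 + 1/16 + 2/16 + 2/16 + 4/16 + 1/16 = 16/16 = 1.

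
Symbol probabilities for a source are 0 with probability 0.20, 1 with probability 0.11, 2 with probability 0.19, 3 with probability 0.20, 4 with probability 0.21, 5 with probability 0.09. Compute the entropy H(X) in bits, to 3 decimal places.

H = −Σ pᵢ log₂ pᵢ.
−0.20·log₂(0.20) = 0.4644
−0.11·log₂(0.11) = 0.3503
−0.19·log₂(0.19) = 0.4552
−0.20·log₂(0.20) = 0.4644
−0.21·log₂(0.21) = 0.4728
−0.09·log₂(0.09) = 0.3127
Sum ≈ 2.5198 → 2.520 bits.

2.520 bits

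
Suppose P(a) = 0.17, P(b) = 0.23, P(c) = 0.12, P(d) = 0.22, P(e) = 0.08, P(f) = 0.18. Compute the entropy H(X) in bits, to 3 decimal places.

H = −Σ pᵢ log₂ pᵢ.
−0.17·log₂(0.17) = 0.4346
−0.23·log₂(0.23) = 0.4877
−0.12·log₂(0.12) = 0.3671
−0.22·log₂(0.22) = 0.4806
−0.08·log₂(0.08) = 0.2915
−0.18·log₂(0.18) = 0.4453
Sum ≈ 2.5067 → 2.507 bits.

2.507 bits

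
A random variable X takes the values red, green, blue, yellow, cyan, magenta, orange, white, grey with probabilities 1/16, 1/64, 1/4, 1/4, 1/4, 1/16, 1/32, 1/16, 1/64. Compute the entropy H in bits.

Each probability is a power of 1/2, so log₂(1/p) is an integer.
H = Σ p·log₂(1/p) = 1/16·4 + 1/64·6 + 1/4·2 + 1/4·2 + 1/4·2 + 1/16·4 + 1/32·5 + 1/16·4 + 1/64·6 = 2.59375 bits.

2.59375 bits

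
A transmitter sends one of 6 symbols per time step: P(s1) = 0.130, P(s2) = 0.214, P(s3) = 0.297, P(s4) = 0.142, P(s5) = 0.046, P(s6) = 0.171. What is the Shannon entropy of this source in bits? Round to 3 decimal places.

H = −Σ pᵢ log₂ pᵢ.
−0.130·log₂(0.130) = 0.3826
−0.214·log₂(0.214) = 0.4760
−0.297·log₂(0.297) = 0.5202
−0.142·log₂(0.142) = 0.3999
−0.046·log₂(0.046) = 0.2043
−0.171·log₂(0.171) = 0.4357
Sum ≈ 2.4187 → 2.419 bits.

2.419 bits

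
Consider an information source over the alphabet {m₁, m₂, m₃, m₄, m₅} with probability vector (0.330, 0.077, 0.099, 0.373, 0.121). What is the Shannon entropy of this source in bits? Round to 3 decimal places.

H = −Σ pᵢ log₂ pᵢ.
−0.330·log₂(0.330) = 0.5278
−0.077·log₂(0.077) = 0.2848
−0.099·log₂(0.099) = 0.3303
−0.373·log₂(0.373) = 0.5307
−0.121·log₂(0.121) = 0.3687
Sum ≈ 2.0423 → 2.042 bits.

2.042 bits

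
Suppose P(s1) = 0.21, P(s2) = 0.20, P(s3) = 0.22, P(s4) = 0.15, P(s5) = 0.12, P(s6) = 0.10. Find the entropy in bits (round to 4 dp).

H = −Σ pᵢ log₂ pᵢ.
−0.21·log₂(0.21) = 0.4728
−0.20·log₂(0.20) = 0.4644
−0.22·log₂(0.22) = 0.4806
−0.15·log₂(0.15) = 0.4105
−0.12·log₂(0.12) = 0.3671
−0.10·log₂(0.10) = 0.3322
Sum ≈ 2.5276 → 2.5276 bits.

2.5276 bits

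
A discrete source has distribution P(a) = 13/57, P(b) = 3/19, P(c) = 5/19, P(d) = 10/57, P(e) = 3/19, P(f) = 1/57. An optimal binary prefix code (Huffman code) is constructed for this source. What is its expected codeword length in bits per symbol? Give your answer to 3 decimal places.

2.509 bits/symbol

Repeatedly combine the two least-probable nodes; the expected code length is the sum of the merged weights.
merge 1/57 + 3/19 → 10/57
merge 3/19 + 10/57 → 1/3
merge 10/57 + 13/57 → 23/57
merge 5/19 + 1/3 → 34/57
merge 23/57 + 34/57 → 1
L = 10/57 + 1/3 + 23/57 + 34/57 + 1 = 143/57 ≈ 2.509 bits/symbol.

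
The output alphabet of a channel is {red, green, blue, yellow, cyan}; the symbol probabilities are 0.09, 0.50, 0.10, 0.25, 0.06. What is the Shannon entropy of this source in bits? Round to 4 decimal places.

1.8884 bits

H = −Σ pᵢ log₂ pᵢ.
−0.09·log₂(0.09) = 0.3127
−0.50·log₂(0.50) = 0.5000
−0.10·log₂(0.10) = 0.3322
−0.25·log₂(0.25) = 0.5000
−0.06·log₂(0.06) = 0.2435
Sum ≈ 1.8884 → 1.8884 bits.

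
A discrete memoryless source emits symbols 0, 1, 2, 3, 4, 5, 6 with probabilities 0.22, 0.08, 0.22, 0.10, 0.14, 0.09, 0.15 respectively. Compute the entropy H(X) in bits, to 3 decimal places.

2.705 bits

H = −Σ pᵢ log₂ pᵢ.
−0.22·log₂(0.22) = 0.4806
−0.08·log₂(0.08) = 0.2915
−0.22·log₂(0.22) = 0.4806
−0.10·log₂(0.10) = 0.3322
−0.14·log₂(0.14) = 0.3971
−0.09·log₂(0.09) = 0.3127
−0.15·log₂(0.15) = 0.4105
Sum ≈ 2.7052 → 2.705 bits.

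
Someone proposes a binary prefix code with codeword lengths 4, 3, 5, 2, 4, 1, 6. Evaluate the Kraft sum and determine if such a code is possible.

1.046875; no

With common denominator 2^6 = 64: Σ 2^(−ℓᵢ) = 4/64 + 8/64 + 2/64 + 16/64 + 4/64 + 32/64 + 1/64 = 67/64 = 1.046875.
Kraft's inequality requires Σ ≤ 1; here Σ = 1.046875 > 1, so no such prefix code exists.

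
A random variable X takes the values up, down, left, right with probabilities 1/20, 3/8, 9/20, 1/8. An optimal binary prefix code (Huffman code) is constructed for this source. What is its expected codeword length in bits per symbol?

1.725 bits/symbol

Repeatedly combine the two least-probable nodes; the expected code length is the sum of the merged weights.
merge 1/20 + 1/8 → 7/40
merge 7/40 + 3/8 → 11/20
merge 9/20 + 11/20 → 1
L = 7/40 + 11/20 + 1 = 69/40 = 1.725 bits/symbol.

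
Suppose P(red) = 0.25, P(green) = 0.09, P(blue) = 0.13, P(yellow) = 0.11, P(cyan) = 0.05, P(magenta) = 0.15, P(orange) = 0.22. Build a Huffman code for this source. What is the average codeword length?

Repeatedly combine the two least-probable nodes; the expected code length is the sum of the merged weights.
merge 1/20 + 9/100 → 7/50
merge 11/100 + 13/100 → 6/25
merge 7/50 + 3/20 → 29/100
merge 11/50 + 6/25 → 23/50
merge 1/4 + 29/100 → 27/50
merge 23/50 + 27/50 → 1
L = 7/50 + 6/25 + 29/100 + 23/50 + 27/50 + 1 = 267/100 = 2.67 bits/symbol.

2.67 bits/symbol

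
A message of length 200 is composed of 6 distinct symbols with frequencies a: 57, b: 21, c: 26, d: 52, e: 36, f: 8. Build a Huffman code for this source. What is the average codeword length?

2.42 bits/symbol

Probabilities are the counts divided by 200.
Repeatedly combine the two least-probable nodes; the expected code length is the sum of the merged weights.
merge 1/25 + 21/200 → 29/200
merge 13/100 + 29/200 → 11/40
merge 9/50 + 13/50 → 11/25
merge 11/40 + 57/200 → 14/25
merge 11/25 + 14/25 → 1
L = 29/200 + 11/40 + 11/25 + 14/25 + 1 = 121/50 = 2.42 bits/symbol.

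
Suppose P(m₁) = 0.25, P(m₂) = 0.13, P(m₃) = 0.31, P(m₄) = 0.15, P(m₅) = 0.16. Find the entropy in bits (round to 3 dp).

2.240 bits

H = −Σ pᵢ log₂ pᵢ.
−0.25·log₂(0.25) = 0.5000
−0.13·log₂(0.13) = 0.3826
−0.31·log₂(0.31) = 0.5238
−0.15·log₂(0.15) = 0.4105
−0.16·log₂(0.16) = 0.4230
Sum ≈ 2.2400 → 2.240 bits.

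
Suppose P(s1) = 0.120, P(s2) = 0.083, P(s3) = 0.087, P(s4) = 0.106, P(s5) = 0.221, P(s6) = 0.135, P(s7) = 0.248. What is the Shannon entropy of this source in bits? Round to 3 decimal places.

H = −Σ pᵢ log₂ pᵢ.
−0.120·log₂(0.120) = 0.3671
−0.083·log₂(0.083) = 0.2980
−0.087·log₂(0.087) = 0.3065
−0.106·log₂(0.106) = 0.3432
−0.221·log₂(0.221) = 0.4813
−0.135·log₂(0.135) = 0.3900
−0.248·log₂(0.248) = 0.4989
Sum ≈ 2.6850 → 2.685 bits.

2.685 bits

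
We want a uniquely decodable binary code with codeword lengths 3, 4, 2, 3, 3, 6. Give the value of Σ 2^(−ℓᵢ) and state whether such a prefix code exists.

0.703125; yes

With common denominator 2^6 = 64: Σ 2^(−ℓᵢ) = 8/64 + 4/64 + 16/64 + 8/64 + 8/64 + 1/64 = 45/64 = 0.703125.
Kraft's inequality requires Σ ≤ 1; here Σ = 0.703125 ≤ 1, so such a prefix code exists.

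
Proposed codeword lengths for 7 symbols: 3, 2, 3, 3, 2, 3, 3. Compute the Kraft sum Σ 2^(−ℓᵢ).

With common denominator 2^3 = 8: Σ 2^(−ℓᵢ) = 1/8 + 2/8 + 1/8 + 1/8 + 2/8 + 1/8 + 1/8 = 9/8 = 1.125.

1.125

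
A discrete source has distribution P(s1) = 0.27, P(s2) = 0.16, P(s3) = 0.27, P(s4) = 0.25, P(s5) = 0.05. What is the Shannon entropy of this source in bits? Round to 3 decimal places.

H = −Σ pᵢ log₂ pᵢ.
−0.27·log₂(0.27) = 0.5100
−0.16·log₂(0.16) = 0.4230
−0.27·log₂(0.27) = 0.5100
−0.25·log₂(0.25) = 0.5000
−0.05·log₂(0.05) = 0.2161
Sum ≈ 2.1592 → 2.159 bits.

2.159 bits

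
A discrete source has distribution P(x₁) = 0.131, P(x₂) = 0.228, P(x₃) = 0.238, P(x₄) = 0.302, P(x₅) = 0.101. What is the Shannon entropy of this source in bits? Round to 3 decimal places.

2.219 bits

H = −Σ pᵢ log₂ pᵢ.
−0.131·log₂(0.131) = 0.3841
−0.228·log₂(0.228) = 0.4863
−0.238·log₂(0.238) = 0.4929
−0.302·log₂(0.302) = 0.5217
−0.101·log₂(0.101) = 0.3341
Sum ≈ 2.2191 → 2.219 bits.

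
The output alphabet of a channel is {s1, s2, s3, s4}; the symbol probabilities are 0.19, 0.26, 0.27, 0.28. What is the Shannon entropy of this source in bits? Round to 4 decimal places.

H = −Σ pᵢ log₂ pᵢ.
−0.19·log₂(0.19) = 0.4552
−0.26·log₂(0.26) = 0.5053
−0.27·log₂(0.27) = 0.5100
−0.28·log₂(0.28) = 0.5142
Sum ≈ 1.9848 → 1.9848 bits.

1.9848 bits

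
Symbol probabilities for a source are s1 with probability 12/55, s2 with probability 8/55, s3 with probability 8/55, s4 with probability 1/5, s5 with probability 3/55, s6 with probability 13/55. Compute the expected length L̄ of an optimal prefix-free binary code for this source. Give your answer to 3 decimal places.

Repeatedly combine the two least-probable nodes; the expected code length is the sum of the merged weights.
merge 3/55 + 8/55 → 1/5
merge 8/55 + 1/5 → 19/55
merge 1/5 + 12/55 → 23/55
merge 13/55 + 19/55 → 32/55
merge 23/55 + 32/55 → 1
L = 1/5 + 19/55 + 23/55 + 32/55 + 1 = 28/11 ≈ 2.545 bits/symbol.

2.545 bits/symbol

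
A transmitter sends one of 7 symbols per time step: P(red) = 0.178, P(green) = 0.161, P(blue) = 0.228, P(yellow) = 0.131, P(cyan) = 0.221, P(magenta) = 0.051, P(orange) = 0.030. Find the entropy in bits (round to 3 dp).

H = −Σ pᵢ log₂ pᵢ.
−0.178·log₂(0.178) = 0.4432
−0.161·log₂(0.161) = 0.4242
−0.228·log₂(0.228) = 0.4863
−0.131·log₂(0.131) = 0.3841
−0.221·log₂(0.221) = 0.4813
−0.051·log₂(0.051) = 0.2190
−0.030·log₂(0.030) = 0.1518
Sum ≈ 2.5899 → 2.590 bits.

2.590 bits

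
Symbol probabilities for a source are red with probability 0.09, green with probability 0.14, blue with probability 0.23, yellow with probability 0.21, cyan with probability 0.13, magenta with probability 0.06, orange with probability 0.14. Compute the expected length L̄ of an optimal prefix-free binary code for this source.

Repeatedly combine the two least-probable nodes; the expected code length is the sum of the merged weights.
merge 3/50 + 9/100 → 3/20
merge 13/100 + 7/50 → 27/100
merge 7/50 + 3/20 → 29/100
merge 21/100 + 23/100 → 11/25
merge 27/100 + 29/100 → 14/25
merge 11/25 + 14/25 → 1
L = 3/20 + 27/100 + 29/100 + 11/25 + 14/25 + 1 = 271/100 = 2.71 bits/symbol.

2.71 bits/symbol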